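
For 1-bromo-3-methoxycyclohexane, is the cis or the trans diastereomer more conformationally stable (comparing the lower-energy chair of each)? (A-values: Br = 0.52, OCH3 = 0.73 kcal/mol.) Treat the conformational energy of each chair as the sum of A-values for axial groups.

At 1,3 positions (parity same): cis → (e,e or a,a); trans → (a,e or e,a).
Best chair for cis: E = 0.00 kcal/mol; best chair for trans: E = 0.52 kcal/mol.
The cis isomer is lower by 0.52 kcal/mol.

cis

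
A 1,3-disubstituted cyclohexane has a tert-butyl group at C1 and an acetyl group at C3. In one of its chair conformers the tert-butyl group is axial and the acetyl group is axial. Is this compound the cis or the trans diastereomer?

C1 and C3 have the same parity, so their axial bonds point in the same direction.
With same-parity carbons, two substituents on the same face are both axial or both equatorial; opposite faces give one of each.
Here the groups are axial/axial → same face → cis.

cis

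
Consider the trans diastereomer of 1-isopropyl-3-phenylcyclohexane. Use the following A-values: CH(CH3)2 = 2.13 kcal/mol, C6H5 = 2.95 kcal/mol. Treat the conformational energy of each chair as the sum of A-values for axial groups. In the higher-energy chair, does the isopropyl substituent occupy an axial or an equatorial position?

equatorial

C1 and C3 have the same parity, so for the trans isomer the two substituents are one axial and one equatorial in each chair.
Chair I (isopropyl axial, phenyl equatorial): E = 2.13 kcal/mol.
Chair II (isopropyl equatorial, phenyl axial): E = 2.95 kcal/mol.
Chair II is the less stable (higher-energy) conformer, and in that chair the isopropyl group is equatorial.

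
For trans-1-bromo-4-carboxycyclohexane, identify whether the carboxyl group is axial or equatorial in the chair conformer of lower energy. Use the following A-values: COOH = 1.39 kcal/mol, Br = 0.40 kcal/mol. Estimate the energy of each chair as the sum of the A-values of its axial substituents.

C1 and C4 have opposite parity, so for the trans isomer the two substituents are e,e in one chair and a,a in the other.
Chair I (carboxyl axial, bromo axial): E = 1.79 kcal/mol.
Chair II (carboxyl equatorial, bromo equatorial): E = 0.00 kcal/mol.
Chair II is the more stable (lower-energy) conformer, and in that chair the carboxyl group is equatorial.

equatorial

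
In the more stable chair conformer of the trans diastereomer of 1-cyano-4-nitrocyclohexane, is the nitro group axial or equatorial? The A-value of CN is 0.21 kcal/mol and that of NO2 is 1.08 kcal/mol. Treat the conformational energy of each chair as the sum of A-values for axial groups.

equatorial

C1 and C4 have opposite parity, so for the trans isomer the two substituents are e,e in one chair and a,a in the other.
Chair I (cyano axial, nitro axial): E = 1.29 kcal/mol.
Chair II (cyano equatorial, nitro equatorial): E = 0.00 kcal/mol.
Chair II is the more stable (lower-energy) conformer, and in that chair the nitro group is equatorial.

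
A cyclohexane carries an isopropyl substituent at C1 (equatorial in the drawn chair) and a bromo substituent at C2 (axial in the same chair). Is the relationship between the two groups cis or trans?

cis

C1 and C2 have opposite parity, so their axial bonds point in opposite directions.
With opposite-parity carbons, two substituents on the same face are one axial and one equatorial; opposite faces give both axial or both equatorial.
Here the groups are equatorial/axial → same face → cis.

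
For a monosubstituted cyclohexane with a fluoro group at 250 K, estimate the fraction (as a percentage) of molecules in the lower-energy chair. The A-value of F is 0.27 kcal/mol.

One chair has the fluoro group axial (E = 0.27 kcal/mol) and the other has it equatorial (E = 0).
ΔG = 0.27 kcal/mol between the two chairs.
K = exp(ΔG/RT) with R = 1.987×10⁻³ kcal mol⁻¹ K⁻¹ and T = 250 K gives K ≈ 1.72.
Fraction in the lower-energy chair = K/(K+1) = 63.3%.

63.3%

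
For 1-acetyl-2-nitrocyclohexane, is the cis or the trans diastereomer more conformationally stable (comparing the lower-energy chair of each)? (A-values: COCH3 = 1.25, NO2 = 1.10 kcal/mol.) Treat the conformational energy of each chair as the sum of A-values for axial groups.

At 1,2 positions (parity opposite): cis → (a,e or e,a); trans → (e,e or a,a).
Best chair for cis: E = 1.10 kcal/mol; best chair for trans: E = 0.00 kcal/mol.
The trans isomer is lower by 1.10 kcal/mol.

trans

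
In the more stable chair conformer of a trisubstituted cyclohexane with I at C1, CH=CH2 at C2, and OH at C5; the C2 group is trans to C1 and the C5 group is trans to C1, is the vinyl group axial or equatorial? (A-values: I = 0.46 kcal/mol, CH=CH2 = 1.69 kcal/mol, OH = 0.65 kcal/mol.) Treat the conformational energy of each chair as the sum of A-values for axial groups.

equatorial

Chair I (iodo axial, vinyl axial, hydroxyl equatorial): E = 2.15 kcal/mol.
Chair II (iodo equatorial, vinyl equatorial, hydroxyl axial): E = 0.65 kcal/mol.
Chair II is the more stable (lower-energy) conformer, and in that chair the vinyl group is equatorial.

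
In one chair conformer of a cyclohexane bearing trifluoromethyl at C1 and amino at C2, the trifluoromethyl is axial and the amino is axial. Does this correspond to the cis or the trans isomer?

C1 and C2 have opposite parity, so their axial bonds point in opposite directions.
With opposite-parity carbons, two substituents on the same face are one axial and one equatorial; opposite faces give both axial or both equatorial.
Here the groups are axial/axial → opposite face → trans.

trans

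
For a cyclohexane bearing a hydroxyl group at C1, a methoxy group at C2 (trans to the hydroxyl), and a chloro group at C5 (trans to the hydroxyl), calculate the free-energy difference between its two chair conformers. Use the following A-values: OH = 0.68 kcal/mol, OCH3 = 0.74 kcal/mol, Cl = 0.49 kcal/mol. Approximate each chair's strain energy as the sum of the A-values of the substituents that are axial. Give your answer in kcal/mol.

Chair I (hydroxyl axial, methoxy axial, chloro equatorial): E = 1.42 kcal/mol.
Chair II (hydroxyl equatorial, methoxy equatorial, chloro axial): E = 0.49 kcal/mol.
ΔE = 1.42 − 0.49 = 0.93 kcal/mol; chair II is more stable.

0.93 kcal/mol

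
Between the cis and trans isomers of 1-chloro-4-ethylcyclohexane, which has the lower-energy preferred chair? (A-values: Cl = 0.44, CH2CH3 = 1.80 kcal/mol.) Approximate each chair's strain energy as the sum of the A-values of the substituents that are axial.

At 1,4 positions (parity opposite): cis → (a,e or e,a); trans → (e,e or a,a).
Best chair for cis: E = 0.44 kcal/mol; best chair for trans: E = 0.00 kcal/mol.
The trans isomer is lower by 0.44 kcal/mol.

trans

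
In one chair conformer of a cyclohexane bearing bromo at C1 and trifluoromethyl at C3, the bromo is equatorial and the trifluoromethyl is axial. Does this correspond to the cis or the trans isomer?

trans

C1 and C3 have the same parity, so their axial bonds point in the same direction.
With same-parity carbons, two substituents on the same face are both axial or both equatorial; opposite faces give one of each.
Here the groups are equatorial/axial → opposite face → trans.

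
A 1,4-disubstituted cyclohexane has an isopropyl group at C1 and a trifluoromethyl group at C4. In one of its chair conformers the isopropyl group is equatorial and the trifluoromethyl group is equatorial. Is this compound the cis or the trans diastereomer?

trans

C1 and C4 have opposite parity, so their axial bonds point in opposite directions.
With opposite-parity carbons, two substituents on the same face are one axial and one equatorial; opposite faces give both axial or both equatorial.
Here the groups are equatorial/equatorial → opposite face → trans.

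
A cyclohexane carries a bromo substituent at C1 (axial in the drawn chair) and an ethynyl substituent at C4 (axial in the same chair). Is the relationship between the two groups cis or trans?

C1 and C4 have opposite parity, so their axial bonds point in opposite directions.
With opposite-parity carbons, two substituents on the same face are one axial and one equatorial; opposite faces give both axial or both equatorial.
Here the groups are axial/axial → opposite face → trans.

trans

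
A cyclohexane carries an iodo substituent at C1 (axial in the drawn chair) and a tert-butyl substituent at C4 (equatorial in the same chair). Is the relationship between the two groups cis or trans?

cis

C1 and C4 have opposite parity, so their axial bonds point in opposite directions.
With opposite-parity carbons, two substituents on the same face are one axial and one equatorial; opposite faces give both axial or both equatorial.
Here the groups are axial/equatorial → same face → cis.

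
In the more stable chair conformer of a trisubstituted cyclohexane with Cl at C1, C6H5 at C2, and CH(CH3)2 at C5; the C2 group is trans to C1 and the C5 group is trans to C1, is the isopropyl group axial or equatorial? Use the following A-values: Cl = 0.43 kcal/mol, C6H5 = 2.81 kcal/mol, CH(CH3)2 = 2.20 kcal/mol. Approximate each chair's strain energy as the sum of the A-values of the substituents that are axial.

axial

Chair I (chloro axial, phenyl axial, isopropyl equatorial): E = 3.24 kcal/mol.
Chair II (chloro equatorial, phenyl equatorial, isopropyl axial): E = 2.20 kcal/mol.
Chair II is the more stable (lower-energy) conformer, and in that chair the isopropyl group is axial.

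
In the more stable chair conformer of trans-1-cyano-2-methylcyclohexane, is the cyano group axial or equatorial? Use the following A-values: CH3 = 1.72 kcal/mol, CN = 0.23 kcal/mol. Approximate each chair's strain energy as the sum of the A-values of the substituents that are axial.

equatorial

C1 and C2 have opposite parity, so for the trans isomer the two substituents are e,e in one chair and a,a in the other.
Chair I (methyl axial, cyano axial): E = 1.95 kcal/mol.
Chair II (methyl equatorial, cyano equatorial): E = 0.00 kcal/mol.
Chair II is the more stable (lower-energy) conformer, and in that chair the cyano group is equatorial.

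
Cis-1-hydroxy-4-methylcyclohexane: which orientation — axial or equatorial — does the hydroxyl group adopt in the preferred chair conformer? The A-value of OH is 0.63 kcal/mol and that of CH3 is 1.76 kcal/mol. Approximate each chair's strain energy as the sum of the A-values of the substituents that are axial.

axial

C1 and C4 have opposite parity, so for the cis isomer the two substituents are one axial and one equatorial in each chair.
Chair I (hydroxyl axial, methyl equatorial): E = 0.63 kcal/mol.
Chair II (hydroxyl equatorial, methyl axial): E = 1.76 kcal/mol.
Chair I is the more stable (lower-energy) conformer, and in that chair the hydroxyl group is axial.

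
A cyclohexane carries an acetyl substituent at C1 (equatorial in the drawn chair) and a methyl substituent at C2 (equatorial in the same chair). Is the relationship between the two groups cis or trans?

trans

C1 and C2 have opposite parity, so their axial bonds point in opposite directions.
With opposite-parity carbons, two substituents on the same face are one axial and one equatorial; opposite faces give both axial or both equatorial.
Here the groups are equatorial/equatorial → opposite face → trans.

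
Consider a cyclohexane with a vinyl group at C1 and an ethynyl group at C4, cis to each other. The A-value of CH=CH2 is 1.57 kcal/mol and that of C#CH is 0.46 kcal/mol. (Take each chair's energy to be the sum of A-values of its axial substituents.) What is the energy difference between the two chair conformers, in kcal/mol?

1.11 kcal/mol

C1 and C4 have opposite parity, so for the cis isomer the two substituents are one axial and one equatorial in each chair.
Chair I (vinyl axial, ethynyl equatorial): E = 1.57 kcal/mol.
Chair II (vinyl equatorial, ethynyl axial): E = 0.46 kcal/mol.
ΔE = 1.57 − 0.46 = 1.11 kcal/mol; chair II is more stable.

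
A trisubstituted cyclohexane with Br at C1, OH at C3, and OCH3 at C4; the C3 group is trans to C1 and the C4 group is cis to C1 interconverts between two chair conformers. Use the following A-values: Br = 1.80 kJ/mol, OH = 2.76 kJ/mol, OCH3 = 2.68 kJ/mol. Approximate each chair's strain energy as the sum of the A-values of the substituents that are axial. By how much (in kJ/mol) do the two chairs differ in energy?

Chair I (bromo axial, hydroxyl equatorial, methoxy equatorial): E = 1.80 kJ/mol.
Chair II (bromo equatorial, hydroxyl axial, methoxy axial): E = 5.44 kJ/mol.
ΔE = 5.44 − 1.80 = 3.64 kJ/mol; chair I is more stable.

3.64 kJ/mol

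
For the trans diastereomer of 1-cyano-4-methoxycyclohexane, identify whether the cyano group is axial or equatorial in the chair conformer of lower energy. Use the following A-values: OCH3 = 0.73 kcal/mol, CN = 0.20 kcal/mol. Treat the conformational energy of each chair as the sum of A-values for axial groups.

C1 and C4 have opposite parity, so for the trans isomer the two substituents are e,e in one chair and a,a in the other.
Chair I (methoxy axial, cyano axial): E = 0.93 kcal/mol.
Chair II (methoxy equatorial, cyano equatorial): E = 0.00 kcal/mol.
Chair II is the more stable (lower-energy) conformer, and in that chair the cyano group is equatorial.

equatorial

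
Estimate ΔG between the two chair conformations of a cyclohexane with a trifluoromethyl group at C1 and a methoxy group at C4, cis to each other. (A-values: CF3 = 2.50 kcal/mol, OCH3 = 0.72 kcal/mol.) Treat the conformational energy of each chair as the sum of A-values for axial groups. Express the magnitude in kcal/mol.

C1 and C4 have opposite parity, so for the cis isomer the two substituents are one axial and one equatorial in each chair.
Chair I (trifluoromethyl axial, methoxy equatorial): E = 2.50 kcal/mol.
Chair II (trifluoromethyl equatorial, methoxy axial): E = 0.72 kcal/mol.
ΔE = 2.50 − 0.72 = 1.78 kcal/mol; chair II is more stable.

1.78 kcal/mol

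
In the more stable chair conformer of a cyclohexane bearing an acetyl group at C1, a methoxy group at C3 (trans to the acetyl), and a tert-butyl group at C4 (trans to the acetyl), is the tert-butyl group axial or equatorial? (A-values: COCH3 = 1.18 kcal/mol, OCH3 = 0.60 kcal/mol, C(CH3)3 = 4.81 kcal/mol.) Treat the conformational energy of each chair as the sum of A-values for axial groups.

equatorial

Chair I (acetyl axial, methoxy equatorial, tert-butyl axial): E = 5.99 kcal/mol.
Chair II (acetyl equatorial, methoxy axial, tert-butyl equatorial): E = 0.60 kcal/mol.
Chair II is the more stable (lower-energy) conformer, and in that chair the tert-butyl group is equatorial.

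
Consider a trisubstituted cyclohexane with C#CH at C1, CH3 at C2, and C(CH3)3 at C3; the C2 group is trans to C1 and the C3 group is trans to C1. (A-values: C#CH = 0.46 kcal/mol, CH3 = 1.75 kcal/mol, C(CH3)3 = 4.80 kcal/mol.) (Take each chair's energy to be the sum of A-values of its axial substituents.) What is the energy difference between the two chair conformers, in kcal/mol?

2.59 kcal/mol

Chair I (ethynyl axial, methyl axial, tert-butyl equatorial): E = 2.21 kcal/mol.
Chair II (ethynyl equatorial, methyl equatorial, tert-butyl axial): E = 4.80 kcal/mol.
ΔE = 4.80 − 2.21 = 2.59 kcal/mol; chair I is more stable.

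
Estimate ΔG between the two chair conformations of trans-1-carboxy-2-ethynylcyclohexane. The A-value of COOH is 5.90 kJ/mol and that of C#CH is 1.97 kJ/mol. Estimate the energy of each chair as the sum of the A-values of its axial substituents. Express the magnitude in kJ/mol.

C1 and C2 have opposite parity, so for the trans isomer the two substituents are e,e in one chair and a,a in the other.
Chair I (carboxyl axial, ethynyl axial): E = 7.87 kJ/mol.
Chair II (carboxyl equatorial, ethynyl equatorial): E = 0.00 kJ/mol.
ΔE = 7.87 − 0.00 = 7.87 kJ/mol; chair II is more stable.

7.87 kJ/mol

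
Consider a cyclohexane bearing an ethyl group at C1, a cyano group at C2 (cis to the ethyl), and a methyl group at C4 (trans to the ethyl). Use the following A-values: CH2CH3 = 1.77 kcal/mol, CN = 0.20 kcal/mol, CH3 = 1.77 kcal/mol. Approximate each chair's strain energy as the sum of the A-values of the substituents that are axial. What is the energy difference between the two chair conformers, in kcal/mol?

Chair I (ethyl axial, cyano equatorial, methyl axial): E = 3.54 kcal/mol.
Chair II (ethyl equatorial, cyano axial, methyl equatorial): E = 0.20 kcal/mol.
ΔE = 3.54 − 0.20 = 3.34 kcal/mol; chair II is more stable.

3.34 kcal/mol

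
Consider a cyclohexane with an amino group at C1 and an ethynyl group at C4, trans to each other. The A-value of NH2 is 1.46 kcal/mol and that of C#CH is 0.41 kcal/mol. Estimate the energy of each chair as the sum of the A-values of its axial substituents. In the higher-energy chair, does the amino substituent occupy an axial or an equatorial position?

axial

C1 and C4 have opposite parity, so for the trans isomer the two substituents are e,e in one chair and a,a in the other.
Chair I (amino axial, ethynyl axial): E = 1.87 kcal/mol.
Chair II (amino equatorial, ethynyl equatorial): E = 0.00 kcal/mol.
Chair I is the less stable (higher-energy) conformer, and in that chair the amino group is axial.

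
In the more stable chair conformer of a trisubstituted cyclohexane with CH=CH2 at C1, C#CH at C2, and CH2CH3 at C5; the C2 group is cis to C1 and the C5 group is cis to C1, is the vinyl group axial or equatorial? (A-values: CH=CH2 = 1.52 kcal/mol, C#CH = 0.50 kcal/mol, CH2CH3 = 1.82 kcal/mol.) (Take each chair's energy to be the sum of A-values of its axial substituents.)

Chair I (vinyl axial, ethynyl equatorial, ethyl axial): E = 3.34 kcal/mol.
Chair II (vinyl equatorial, ethynyl axial, ethyl equatorial): E = 0.50 kcal/mol.
Chair II is the more stable (lower-energy) conformer, and in that chair the vinyl group is equatorial.

equatorial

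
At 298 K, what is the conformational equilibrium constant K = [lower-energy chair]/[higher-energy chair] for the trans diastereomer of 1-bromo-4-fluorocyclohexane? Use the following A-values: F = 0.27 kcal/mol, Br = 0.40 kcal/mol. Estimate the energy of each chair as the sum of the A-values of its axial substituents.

K ≈ 3.10

C1 and C4 have opposite parity, so for the trans isomer the two substituents are e,e in one chair and a,a in the other.
Chair I (fluoro axial, bromo axial): E = 0.67 kcal/mol; chair II (fluoro equatorial, bromo equatorial): E = 0.00 kcal/mol.
ΔG = 0.67 kcal/mol between the two chairs.
K = exp(ΔG/RT) with R = 1.987×10⁻³ kcal mol⁻¹ K⁻¹ and T = 298 K gives K ≈ 3.1.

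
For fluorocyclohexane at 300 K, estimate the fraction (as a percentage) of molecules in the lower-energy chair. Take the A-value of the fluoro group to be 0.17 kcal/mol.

One chair has the fluoro group axial (E = 0.17 kcal/mol) and the other has it equatorial (E = 0).
ΔG = 0.17 kcal/mol between the two chairs.
K = exp(ΔG/RT) with R = 1.987×10⁻³ kcal mol⁻¹ K⁻¹ and T = 300 K gives K ≈ 1.33.
Fraction in the lower-energy chair = K/(K+1) = 57.1%.

57.1%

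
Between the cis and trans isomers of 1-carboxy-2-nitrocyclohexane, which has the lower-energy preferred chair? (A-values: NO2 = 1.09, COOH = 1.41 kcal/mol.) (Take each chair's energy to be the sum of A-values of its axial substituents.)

At 1,2 positions (parity opposite): cis → (a,e or e,a); trans → (e,e or a,a).
Best chair for cis: E = 1.09 kcal/mol; best chair for trans: E = 0.00 kcal/mol.
The trans isomer is lower by 1.09 kcal/mol.

trans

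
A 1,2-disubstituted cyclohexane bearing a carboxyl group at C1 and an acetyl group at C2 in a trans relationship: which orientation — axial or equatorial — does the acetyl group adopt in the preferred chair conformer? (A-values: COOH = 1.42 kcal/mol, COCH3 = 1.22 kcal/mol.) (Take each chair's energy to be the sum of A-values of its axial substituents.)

C1 and C2 have opposite parity, so for the trans isomer the two substituents are e,e in one chair and a,a in the other.
Chair I (carboxyl axial, acetyl axial): E = 2.64 kcal/mol.
Chair II (carboxyl equatorial, acetyl equatorial): E = 0.00 kcal/mol.
Chair II is the more stable (lower-energy) conformer, and in that chair the acetyl group is equatorial.

equatorial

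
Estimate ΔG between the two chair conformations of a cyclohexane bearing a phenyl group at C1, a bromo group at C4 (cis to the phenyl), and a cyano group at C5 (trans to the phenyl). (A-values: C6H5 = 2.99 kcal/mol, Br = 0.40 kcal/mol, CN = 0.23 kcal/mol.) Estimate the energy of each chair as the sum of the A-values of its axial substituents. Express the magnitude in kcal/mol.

2.36 kcal/mol

Chair I (phenyl axial, bromo equatorial, cyano equatorial): E = 2.99 kcal/mol.
Chair II (phenyl equatorial, bromo axial, cyano axial): E = 0.63 kcal/mol.
ΔE = 2.99 − 0.63 = 2.36 kcal/mol; chair II is more stable.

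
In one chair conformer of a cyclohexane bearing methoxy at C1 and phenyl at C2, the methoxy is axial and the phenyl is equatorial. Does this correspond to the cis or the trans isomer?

cis

C1 and C2 have opposite parity, so their axial bonds point in opposite directions.
With opposite-parity carbons, two substituents on the same face are one axial and one equatorial; opposite faces give both axial or both equatorial.
Here the groups are axial/equatorial → same face → cis.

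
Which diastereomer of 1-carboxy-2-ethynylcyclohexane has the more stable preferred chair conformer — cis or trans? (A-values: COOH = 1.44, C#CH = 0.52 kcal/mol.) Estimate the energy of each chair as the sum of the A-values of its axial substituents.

At 1,2 positions (parity opposite): cis → (a,e or e,a); trans → (e,e or a,a).
Best chair for cis: E = 0.52 kcal/mol; best chair for trans: E = 0.00 kcal/mol.
The trans isomer is lower by 0.52 kcal/mol.

trans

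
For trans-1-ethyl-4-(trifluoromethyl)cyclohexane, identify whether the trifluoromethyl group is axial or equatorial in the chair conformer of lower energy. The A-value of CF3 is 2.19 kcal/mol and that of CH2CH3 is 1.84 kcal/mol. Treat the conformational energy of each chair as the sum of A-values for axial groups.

C1 and C4 have opposite parity, so for the trans isomer the two substituents are e,e in one chair and a,a in the other.
Chair I (trifluoromethyl axial, ethyl axial): E = 4.03 kcal/mol.
Chair II (trifluoromethyl equatorial, ethyl equatorial): E = 0.00 kcal/mol.
Chair II is the more stable (lower-energy) conformer, and in that chair the trifluoromethyl group is equatorial.

equatorial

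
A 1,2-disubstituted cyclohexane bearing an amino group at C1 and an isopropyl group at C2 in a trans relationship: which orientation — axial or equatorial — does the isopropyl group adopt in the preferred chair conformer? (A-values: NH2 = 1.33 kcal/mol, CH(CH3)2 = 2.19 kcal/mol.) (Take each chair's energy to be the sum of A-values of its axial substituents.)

equatorial

C1 and C2 have opposite parity, so for the trans isomer the two substituents are e,e in one chair and a,a in the other.
Chair I (amino axial, isopropyl axial): E = 3.52 kcal/mol.
Chair II (amino equatorial, isopropyl equatorial): E = 0.00 kcal/mol.
Chair II is the more stable (lower-energy) conformer, and in that chair the isopropyl group is equatorial.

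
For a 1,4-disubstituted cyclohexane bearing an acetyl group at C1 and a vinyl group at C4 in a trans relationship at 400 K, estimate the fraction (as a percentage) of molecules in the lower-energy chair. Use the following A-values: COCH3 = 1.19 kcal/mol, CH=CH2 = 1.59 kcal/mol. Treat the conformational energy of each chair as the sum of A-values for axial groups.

97.1%

C1 and C4 have opposite parity, so for the trans isomer the two substituents are e,e in one chair and a,a in the other.
Chair I (acetyl axial, vinyl axial): E = 2.78 kcal/mol; chair II (acetyl equatorial, vinyl equatorial): E = 0.00 kcal/mol.
ΔG = 2.78 kcal/mol between the two chairs.
K = exp(ΔG/RT) with R = 1.987×10⁻³ kcal mol⁻¹ K⁻¹ and T = 400 K gives K ≈ 33.
Fraction in the lower-energy chair = K/(K+1) = 97.1%.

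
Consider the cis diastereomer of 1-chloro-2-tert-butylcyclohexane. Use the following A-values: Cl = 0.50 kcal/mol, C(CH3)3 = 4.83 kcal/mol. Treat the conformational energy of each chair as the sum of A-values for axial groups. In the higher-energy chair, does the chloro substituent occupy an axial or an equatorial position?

C1 and C2 have opposite parity, so for the cis isomer the two substituents are one axial and one equatorial in each chair.
Chair I (chloro axial, tert-butyl equatorial): E = 0.50 kcal/mol.
Chair II (chloro equatorial, tert-butyl axial): E = 4.83 kcal/mol.
Chair II is the less stable (higher-energy) conformer, and in that chair the chloro group is equatorial.

equatorial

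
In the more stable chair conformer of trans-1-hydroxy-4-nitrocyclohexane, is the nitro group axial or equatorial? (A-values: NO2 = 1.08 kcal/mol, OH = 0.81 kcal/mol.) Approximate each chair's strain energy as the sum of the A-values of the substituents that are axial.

C1 and C4 have opposite parity, so for the trans isomer the two substituents are e,e in one chair and a,a in the other.
Chair I (nitro axial, hydroxyl axial): E = 1.89 kcal/mol.
Chair II (nitro equatorial, hydroxyl equatorial): E = 0.00 kcal/mol.
Chair II is the more stable (lower-energy) conformer, and in that chair the nitro group is equatorial.

equatorial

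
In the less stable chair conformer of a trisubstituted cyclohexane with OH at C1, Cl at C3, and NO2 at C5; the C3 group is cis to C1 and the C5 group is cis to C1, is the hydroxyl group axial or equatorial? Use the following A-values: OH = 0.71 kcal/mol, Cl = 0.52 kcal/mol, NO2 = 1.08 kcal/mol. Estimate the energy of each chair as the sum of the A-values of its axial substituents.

Chair I (hydroxyl axial, chloro axial, nitro axial): E = 2.31 kcal/mol.
Chair II (hydroxyl equatorial, chloro equatorial, nitro equatorial): E = 0.00 kcal/mol.
Chair I is the less stable (higher-energy) conformer, and in that chair the hydroxyl group is axial.

axial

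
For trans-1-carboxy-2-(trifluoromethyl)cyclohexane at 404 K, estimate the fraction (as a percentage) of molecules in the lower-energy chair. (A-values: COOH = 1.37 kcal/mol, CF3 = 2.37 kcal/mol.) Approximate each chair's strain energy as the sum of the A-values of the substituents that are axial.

99.1%

C1 and C2 have opposite parity, so for the trans isomer the two substituents are e,e in one chair and a,a in the other.
Chair I (carboxyl axial, trifluoromethyl axial): E = 3.74 kcal/mol; chair II (carboxyl equatorial, trifluoromethyl equatorial): E = 0.00 kcal/mol.
ΔG = 3.74 kcal/mol between the two chairs.
K = exp(ΔG/RT) with R = 1.987×10⁻³ kcal mol⁻¹ K⁻¹ and T = 404 K gives K ≈ 106.
Fraction in the lower-energy chair = K/(K+1) = 99.1%.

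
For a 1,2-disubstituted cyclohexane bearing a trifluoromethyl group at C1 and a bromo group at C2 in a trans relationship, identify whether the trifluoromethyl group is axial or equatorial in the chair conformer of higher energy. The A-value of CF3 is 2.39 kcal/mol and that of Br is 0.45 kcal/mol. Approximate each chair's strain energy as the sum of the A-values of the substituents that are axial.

C1 and C2 have opposite parity, so for the trans isomer the two substituents are e,e in one chair and a,a in the other.
Chair I (trifluoromethyl axial, bromo axial): E = 2.84 kcal/mol.
Chair II (trifluoromethyl equatorial, bromo equatorial): E = 0.00 kcal/mol.
Chair I is the less stable (higher-energy) conformer, and in that chair the trifluoromethyl group is axial.

axial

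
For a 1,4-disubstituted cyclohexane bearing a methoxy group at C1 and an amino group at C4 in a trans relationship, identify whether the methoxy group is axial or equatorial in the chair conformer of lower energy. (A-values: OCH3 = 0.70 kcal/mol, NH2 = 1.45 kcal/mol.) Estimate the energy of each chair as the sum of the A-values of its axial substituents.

equatorial

C1 and C4 have opposite parity, so for the trans isomer the two substituents are e,e in one chair and a,a in the other.
Chair I (methoxy axial, amino axial): E = 2.15 kcal/mol.
Chair II (methoxy equatorial, amino equatorial): E = 0.00 kcal/mol.
Chair II is the more stable (lower-energy) conformer, and in that chair the methoxy group is equatorial.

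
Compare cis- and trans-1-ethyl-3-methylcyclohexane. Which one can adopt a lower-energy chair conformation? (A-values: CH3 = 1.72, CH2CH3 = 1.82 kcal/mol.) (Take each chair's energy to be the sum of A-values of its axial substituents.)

At 1,3 positions (parity same): cis → (e,e or a,a); trans → (a,e or e,a).
Best chair for cis: E = 0.00 kcal/mol; best chair for trans: E = 1.72 kcal/mol.
The cis isomer is lower by 1.72 kcal/mol.

cis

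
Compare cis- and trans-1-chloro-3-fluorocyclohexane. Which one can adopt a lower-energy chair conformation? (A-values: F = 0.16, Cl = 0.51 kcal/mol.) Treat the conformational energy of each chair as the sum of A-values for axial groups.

cis

At 1,3 positions (parity same): cis → (e,e or a,a); trans → (a,e or e,a).
Best chair for cis: E = 0.00 kcal/mol; best chair for trans: E = 0.16 kcal/mol.
The cis isomer is lower by 0.16 kcal/mol.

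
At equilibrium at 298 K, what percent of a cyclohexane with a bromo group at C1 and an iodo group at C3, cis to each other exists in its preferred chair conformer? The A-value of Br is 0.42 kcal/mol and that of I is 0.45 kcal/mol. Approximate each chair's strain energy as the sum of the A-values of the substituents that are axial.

C1 and C3 have the same parity, so for the cis isomer the two substituents are e,e in one chair and a,a in the other.
Chair I (bromo axial, iodo axial): E = 0.87 kcal/mol; chair II (bromo equatorial, iodo equatorial): E = 0.00 kcal/mol.
ΔG = 0.87 kcal/mol between the two chairs.
K = exp(ΔG/RT) with R = 1.987×10⁻³ kcal mol⁻¹ K⁻¹ and T = 298 K gives K ≈ 4.35.
Fraction in the lower-energy chair = K/(K+1) = 81.3%.

81.3%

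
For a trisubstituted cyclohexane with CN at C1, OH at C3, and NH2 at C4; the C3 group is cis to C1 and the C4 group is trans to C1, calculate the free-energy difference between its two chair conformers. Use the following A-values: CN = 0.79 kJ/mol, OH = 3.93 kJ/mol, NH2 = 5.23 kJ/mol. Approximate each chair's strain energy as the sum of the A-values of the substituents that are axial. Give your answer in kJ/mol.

9.95 kJ/mol

Chair I (cyano axial, hydroxyl axial, amino axial): E = 9.95 kJ/mol.
Chair II (cyano equatorial, hydroxyl equatorial, amino equatorial): E = 0.00 kJ/mol.
ΔE = 9.95 − 0.00 = 9.95 kJ/mol; chair II is more stable.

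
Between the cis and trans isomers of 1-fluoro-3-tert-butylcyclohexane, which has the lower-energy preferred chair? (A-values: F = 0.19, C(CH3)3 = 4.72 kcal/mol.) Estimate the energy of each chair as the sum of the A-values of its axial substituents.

cis

At 1,3 positions (parity same): cis → (e,e or a,a); trans → (a,e or e,a).
Best chair for cis: E = 0.00 kcal/mol; best chair for trans: E = 0.19 kcal/mol.
The cis isomer is lower by 0.19 kcal/mol.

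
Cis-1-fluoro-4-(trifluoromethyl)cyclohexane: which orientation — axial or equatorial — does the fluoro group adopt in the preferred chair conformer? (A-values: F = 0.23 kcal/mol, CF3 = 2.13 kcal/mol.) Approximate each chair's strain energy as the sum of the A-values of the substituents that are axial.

C1 and C4 have opposite parity, so for the cis isomer the two substituents are one axial and one equatorial in each chair.
Chair I (fluoro axial, trifluoromethyl equatorial): E = 0.23 kcal/mol.
Chair II (fluoro equatorial, trifluoromethyl axial): E = 2.13 kcal/mol.
Chair I is the more stable (lower-energy) conformer, and in that chair the fluoro group is axial.

axial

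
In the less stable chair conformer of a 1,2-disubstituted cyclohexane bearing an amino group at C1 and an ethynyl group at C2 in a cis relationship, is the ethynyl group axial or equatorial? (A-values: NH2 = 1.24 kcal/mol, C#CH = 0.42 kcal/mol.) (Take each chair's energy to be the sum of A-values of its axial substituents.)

C1 and C2 have opposite parity, so for the cis isomer the two substituents are one axial and one equatorial in each chair.
Chair I (amino axial, ethynyl equatorial): E = 1.24 kcal/mol.
Chair II (amino equatorial, ethynyl axial): E = 0.42 kcal/mol.
Chair I is the less stable (higher-energy) conformer, and in that chair the ethynyl group is equatorial.

equatorial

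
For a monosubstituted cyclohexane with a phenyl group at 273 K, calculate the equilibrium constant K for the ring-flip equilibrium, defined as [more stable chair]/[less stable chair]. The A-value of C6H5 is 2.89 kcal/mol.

One chair has the phenyl group axial (E = 2.89 kcal/mol) and the other has it equatorial (E = 0).
ΔG = 2.89 kcal/mol between the two chairs.
K = exp(ΔG/RT) with R = 1.987×10⁻³ kcal mol⁻¹ K⁻¹ and T = 273 K gives K ≈ 206.

K ≈ 206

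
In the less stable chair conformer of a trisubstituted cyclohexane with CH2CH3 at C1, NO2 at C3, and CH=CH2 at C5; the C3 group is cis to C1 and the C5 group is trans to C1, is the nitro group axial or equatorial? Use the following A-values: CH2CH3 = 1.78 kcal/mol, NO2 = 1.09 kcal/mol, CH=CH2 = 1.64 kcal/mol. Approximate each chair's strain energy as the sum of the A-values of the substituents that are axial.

axial

Chair I (ethyl axial, nitro axial, vinyl equatorial): E = 2.87 kcal/mol.
Chair II (ethyl equatorial, nitro equatorial, vinyl axial): E = 1.64 kcal/mol.
Chair I is the less stable (higher-energy) conformer, and in that chair the nitro group is axial.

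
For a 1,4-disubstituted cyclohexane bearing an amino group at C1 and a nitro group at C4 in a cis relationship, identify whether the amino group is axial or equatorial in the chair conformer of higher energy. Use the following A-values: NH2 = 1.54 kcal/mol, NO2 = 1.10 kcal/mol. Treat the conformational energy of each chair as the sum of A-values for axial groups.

axial

C1 and C4 have opposite parity, so for the cis isomer the two substituents are one axial and one equatorial in each chair.
Chair I (amino axial, nitro equatorial): E = 1.54 kcal/mol.
Chair II (amino equatorial, nitro axial): E = 1.10 kcal/mol.
Chair I is the less stable (higher-energy) conformer, and in that chair the amino group is axial.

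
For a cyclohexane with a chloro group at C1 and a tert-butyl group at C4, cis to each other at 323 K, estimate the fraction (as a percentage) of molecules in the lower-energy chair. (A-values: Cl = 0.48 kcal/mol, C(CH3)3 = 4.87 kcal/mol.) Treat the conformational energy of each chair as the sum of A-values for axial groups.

99.9%

C1 and C4 have opposite parity, so for the cis isomer the two substituents are one axial and one equatorial in each chair.
Chair I (chloro axial, tert-butyl equatorial): E = 0.48 kcal/mol; chair II (chloro equatorial, tert-butyl axial): E = 4.87 kcal/mol.
ΔG = 4.39 kcal/mol between the two chairs.
K = exp(ΔG/RT) with R = 1.987×10⁻³ kcal mol⁻¹ K⁻¹ and T = 323 K gives K ≈ 935.
Fraction in the lower-energy chair = K/(K+1) = 99.9%.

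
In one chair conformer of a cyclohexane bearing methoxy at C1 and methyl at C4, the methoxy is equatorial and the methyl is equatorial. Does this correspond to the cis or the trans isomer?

C1 and C4 have opposite parity, so their axial bonds point in opposite directions.
With opposite-parity carbons, two substituents on the same face are one axial and one equatorial; opposite faces give both axial or both equatorial.
Here the groups are equatorial/equatorial → opposite face → trans.

trans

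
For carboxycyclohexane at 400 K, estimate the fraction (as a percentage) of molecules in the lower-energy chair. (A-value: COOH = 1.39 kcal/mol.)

85.2%

One chair has the carboxyl group axial (E = 1.39 kcal/mol) and the other has it equatorial (E = 0).
ΔG = 1.39 kcal/mol between the two chairs.
K = exp(ΔG/RT) with R = 1.987×10⁻³ kcal mol⁻¹ K⁻¹ and T = 400 K gives K ≈ 5.75.
Fraction in the lower-energy chair = K/(K+1) = 85.2%.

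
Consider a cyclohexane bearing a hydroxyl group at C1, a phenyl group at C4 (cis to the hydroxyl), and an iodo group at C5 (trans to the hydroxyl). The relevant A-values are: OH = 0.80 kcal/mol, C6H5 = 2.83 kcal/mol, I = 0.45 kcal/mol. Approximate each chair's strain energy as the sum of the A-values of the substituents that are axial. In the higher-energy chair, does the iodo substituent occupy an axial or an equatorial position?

Chair I (hydroxyl axial, phenyl equatorial, iodo equatorial): E = 0.80 kcal/mol.
Chair II (hydroxyl equatorial, phenyl axial, iodo axial): E = 3.28 kcal/mol.
Chair II is the less stable (higher-energy) conformer, and in that chair the iodo group is axial.

axial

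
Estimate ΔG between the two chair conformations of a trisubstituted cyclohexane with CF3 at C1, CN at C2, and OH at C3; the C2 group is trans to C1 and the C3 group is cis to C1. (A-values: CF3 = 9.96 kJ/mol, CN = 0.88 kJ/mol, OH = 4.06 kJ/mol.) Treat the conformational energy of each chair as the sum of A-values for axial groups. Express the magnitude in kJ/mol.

Chair I (trifluoromethyl axial, cyano axial, hydroxyl axial): E = 14.90 kJ/mol.
Chair II (trifluoromethyl equatorial, cyano equatorial, hydroxyl equatorial): E = 0.00 kJ/mol.
ΔE = 14.90 − 0.00 = 14.90 kJ/mol; chair II is more stable.

14.90 kJ/mol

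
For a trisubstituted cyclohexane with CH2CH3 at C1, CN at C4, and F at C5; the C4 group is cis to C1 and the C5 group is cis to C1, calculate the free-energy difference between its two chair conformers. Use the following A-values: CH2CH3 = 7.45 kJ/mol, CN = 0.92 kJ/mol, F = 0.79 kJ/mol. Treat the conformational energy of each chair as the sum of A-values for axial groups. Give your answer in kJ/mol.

Chair I (ethyl axial, cyano equatorial, fluoro axial): E = 8.24 kJ/mol.
Chair II (ethyl equatorial, cyano axial, fluoro equatorial): E = 0.92 kJ/mol.
ΔE = 8.24 − 0.92 = 7.32 kJ/mol; chair II is more stable.

7.32 kJ/mol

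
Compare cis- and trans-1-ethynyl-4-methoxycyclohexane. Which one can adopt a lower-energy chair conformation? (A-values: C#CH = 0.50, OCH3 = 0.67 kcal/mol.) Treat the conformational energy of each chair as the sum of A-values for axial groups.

At 1,4 positions (parity opposite): cis → (a,e or e,a); trans → (e,e or a,a).
Best chair for cis: E = 0.50 kcal/mol; best chair for trans: E = 0.00 kcal/mol.
The trans isomer is lower by 0.50 kcal/mol.

trans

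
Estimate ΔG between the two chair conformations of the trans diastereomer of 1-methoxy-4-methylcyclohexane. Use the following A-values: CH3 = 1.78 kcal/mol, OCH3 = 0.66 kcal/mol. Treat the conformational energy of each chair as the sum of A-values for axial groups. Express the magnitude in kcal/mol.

2.44 kcal/mol

C1 and C4 have opposite parity, so for the trans isomer the two substituents are e,e in one chair and a,a in the other.
Chair I (methyl axial, methoxy axial): E = 2.44 kcal/mol.
Chair II (methyl equatorial, methoxy equatorial): E = 0.00 kcal/mol.
ΔE = 2.44 − 0.00 = 2.44 kcal/mol; chair II is more stable.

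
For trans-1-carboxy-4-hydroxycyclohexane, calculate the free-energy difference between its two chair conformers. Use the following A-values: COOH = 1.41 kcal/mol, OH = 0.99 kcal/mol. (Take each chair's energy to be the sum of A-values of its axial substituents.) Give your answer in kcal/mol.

2.40 kcal/mol

C1 and C4 have opposite parity, so for the trans isomer the two substituents are e,e in one chair and a,a in the other.
Chair I (carboxyl axial, hydroxyl axial): E = 2.40 kcal/mol.
Chair II (carboxyl equatorial, hydroxyl equatorial): E = 0.00 kcal/mol.
ΔE = 2.40 − 0.00 = 2.40 kcal/mol; chair II is more stable.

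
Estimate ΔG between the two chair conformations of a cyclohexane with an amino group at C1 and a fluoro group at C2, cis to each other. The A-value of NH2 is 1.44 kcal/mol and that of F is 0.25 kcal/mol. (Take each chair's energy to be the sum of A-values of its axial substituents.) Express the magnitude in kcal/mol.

1.19 kcal/mol

C1 and C2 have opposite parity, so for the cis isomer the two substituents are one axial and one equatorial in each chair.
Chair I (amino axial, fluoro equatorial): E = 1.44 kcal/mol.
Chair II (amino equatorial, fluoro axial): E = 0.25 kcal/mol.
ΔE = 1.44 − 0.25 = 1.19 kcal/mol; chair II is more stable.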